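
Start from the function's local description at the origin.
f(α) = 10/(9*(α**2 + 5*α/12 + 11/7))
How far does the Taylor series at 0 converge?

Denominator factor (α**2 + 5*α/12 + 11/7): discriminant -6161/1008, complex-conjugate roots (-5/24) + ((1/168)*sqrt(43127))*i and (-5/24) - ((1/168)*sqrt(43127))*i; poles of order 1, moduli (1/7)*sqrt(77) and (1/7)*sqrt(77).
The radius of convergence is the smallest modulus among the singular points: (1/7)*sqrt(77).

The radius of convergence is (1/7)*sqrt(77).


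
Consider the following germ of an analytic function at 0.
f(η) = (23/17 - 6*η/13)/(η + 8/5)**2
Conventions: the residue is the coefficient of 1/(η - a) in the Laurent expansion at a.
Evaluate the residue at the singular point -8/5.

The residue is -6/13.

At the order-2 pole -8/5 set g(η) = (η - (-8/5))^2*f(η) = 23/17 - 6*η/13.
Order-2 pole: residue = g'(a); g'(-8/5) = -6/13, so the residue is -6/13.


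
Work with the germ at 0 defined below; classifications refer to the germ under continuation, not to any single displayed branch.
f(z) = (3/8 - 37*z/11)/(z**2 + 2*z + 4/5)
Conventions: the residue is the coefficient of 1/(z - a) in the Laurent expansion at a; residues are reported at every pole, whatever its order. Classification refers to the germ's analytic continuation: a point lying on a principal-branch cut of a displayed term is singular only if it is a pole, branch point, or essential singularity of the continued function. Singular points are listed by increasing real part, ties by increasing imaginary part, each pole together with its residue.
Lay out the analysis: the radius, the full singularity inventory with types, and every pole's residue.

Radius of convergence at 0: 1 - (1/5)*sqrt(5).
At -1 - (1/5)*sqrt(5): a pole of order 1; residue -37/22 - (329/176)*sqrt(5).
At -1 + (1/5)*sqrt(5): a pole of order 1; residue -37/22 + (329/176)*sqrt(5).

Denominator factor (z**2 + 2*z + 4/5): discriminant 4/5, real irrational roots -1 + (1/5)*sqrt(5) and -1 - (1/5)*sqrt(5); poles of order 1, moduli 1 - (1/5)*sqrt(5) and 1 + (1/5)*sqrt(5).
The radius of convergence is the smallest modulus among the singular points: 1 - (1/5)*sqrt(5).
The factor z**2 + 2*z + 4/5 splits as (z - a)(z - a') with a = -1 - (1/5)*sqrt(5), a' = -1 + (1/5)*sqrt(5). At the order-1 pole a set g(z) = (z - a)*f(z) = [3/8 - 37*z/11] / (z - a').
Simple pole: residue = g(a) at a = -1 - (1/5)*sqrt(5), which is -37/22 - (329/176)*sqrt(5).
The factor z**2 + 2*z + 4/5 splits as (z - a)(z - a') with a = -1 + (1/5)*sqrt(5), a' = -1 - (1/5)*sqrt(5). At the order-1 pole a set g(z) = (z - a)*f(z) = [3/8 - 37*z/11] / (z - a').
Simple pole: residue = g(a) at a = -1 + (1/5)*sqrt(5), which is -37/22 + (329/176)*sqrt(5).
List the singular points by increasing real part (a conjugate pair: the negative imaginary part first).


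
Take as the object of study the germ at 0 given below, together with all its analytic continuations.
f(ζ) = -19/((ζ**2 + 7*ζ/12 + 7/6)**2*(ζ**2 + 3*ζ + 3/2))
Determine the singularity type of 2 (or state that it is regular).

The point is a regular point.

Denominator factors: ζ**2 + 3*ζ + 3/2 = 23/2 at ζ = 2; ζ**2 + 7*ζ/12 + 7/6 = 19/3 at ζ = 2 — none vanishes.
So the germ continues analytically to 2.


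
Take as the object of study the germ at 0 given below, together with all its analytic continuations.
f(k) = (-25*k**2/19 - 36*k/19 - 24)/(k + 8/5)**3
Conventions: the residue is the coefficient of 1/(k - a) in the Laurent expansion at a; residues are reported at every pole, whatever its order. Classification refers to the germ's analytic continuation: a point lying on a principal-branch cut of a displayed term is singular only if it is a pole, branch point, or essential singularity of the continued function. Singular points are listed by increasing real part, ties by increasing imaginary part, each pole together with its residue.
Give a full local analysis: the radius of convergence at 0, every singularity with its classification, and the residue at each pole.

Denominator factor (k + 8/5)^3: pole of order 3 at -8/5, modulus 8/5.
The radius of convergence is the smallest modulus among the singular points: 8/5.
At the order-3 pole -8/5 set g(k) = (k - (-8/5))^3*f(k) = -25*k**2/19 - 36*k/19 - 24.
Order-3 pole: residue = g''(a)/2; g''(-8/5) = -50/19, so the residue is -25/19.

Radius of convergence at 0: 8/5.
At -8/5: a pole of order 3; residue -25/19.


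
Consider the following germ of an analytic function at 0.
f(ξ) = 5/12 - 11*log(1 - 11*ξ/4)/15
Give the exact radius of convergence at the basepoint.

The radius of convergence is 4/11.

Branch term (-11/15)*log(1 - ξ/(4/11)): its argument vanishes at ξ = 4/11, a logarithmic branch point, modulus 4/11.
The radius of convergence is the smallest modulus among the singular points: 4/11.


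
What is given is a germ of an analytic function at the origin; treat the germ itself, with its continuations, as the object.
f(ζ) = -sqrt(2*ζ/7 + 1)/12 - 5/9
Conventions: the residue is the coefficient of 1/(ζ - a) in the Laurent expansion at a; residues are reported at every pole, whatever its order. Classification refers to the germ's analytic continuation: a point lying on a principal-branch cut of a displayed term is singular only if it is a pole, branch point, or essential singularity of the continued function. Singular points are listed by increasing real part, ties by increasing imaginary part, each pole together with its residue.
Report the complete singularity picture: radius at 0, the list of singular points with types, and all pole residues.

Radius of convergence at 0: 7/2.
At -7/2: an algebraic (square-root) branch point.

Branch term (-1/12)*sqrt(1 - ζ/(-7/2)): its argument vanishes at ζ = -7/2, a square-root branch point, modulus 7/2.
The radius of convergence is the smallest modulus among the singular points: 7/2.


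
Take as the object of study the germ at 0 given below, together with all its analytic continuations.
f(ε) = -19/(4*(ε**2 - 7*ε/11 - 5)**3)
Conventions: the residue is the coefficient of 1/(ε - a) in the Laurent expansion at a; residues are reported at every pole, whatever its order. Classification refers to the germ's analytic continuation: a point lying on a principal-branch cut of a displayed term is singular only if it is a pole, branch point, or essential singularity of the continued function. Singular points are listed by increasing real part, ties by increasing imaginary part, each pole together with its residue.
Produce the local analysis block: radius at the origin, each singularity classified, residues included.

Radius of convergence at 0: -7/22 + (1/22)*sqrt(2469).
At 7/22 - (1/22)*sqrt(2469): a pole of order 3; residue (3059969/10033951806)*sqrt(2469).
At 7/22 + (1/22)*sqrt(2469): a pole of order 3; residue -(3059969/10033951806)*sqrt(2469).

Denominator factor (ε**2 - 7*ε/11 - 5)^3: discriminant 2469/121, real irrational roots 7/22 + (1/22)*sqrt(2469) and 7/22 - (1/22)*sqrt(2469); poles of order 3, moduli 7/22 + (1/22)*sqrt(2469) and -7/22 + (1/22)*sqrt(2469).
The radius of convergence is the smallest modulus among the singular points: -7/22 + (1/22)*sqrt(2469).
The factor ε**2 - 7*ε/11 - 5 splits as (ε - a)(ε - a') with a = 7/22 - (1/22)*sqrt(2469), a' = 7/22 + (1/22)*sqrt(2469). At the order-3 pole a set g(ε) = (ε - a)^3*f(ε) = [-19/4] / (ε - a')^3.
Order-3 pole: residue = g''(a)/2; g''(7/22 - (1/22)*sqrt(2469)) = (3059969/5016975903)*sqrt(2469), so the residue is (3059969/10033951806)*sqrt(2469).
The factor ε**2 - 7*ε/11 - 5 splits as (ε - a)(ε - a') with a = 7/22 + (1/22)*sqrt(2469), a' = 7/22 - (1/22)*sqrt(2469). At the order-3 pole a set g(ε) = (ε - a)^3*f(ε) = [-19/4] / (ε - a')^3.
Order-3 pole: residue = g''(a)/2; g''(7/22 + (1/22)*sqrt(2469)) = -(3059969/5016975903)*sqrt(2469), so the residue is -(3059969/10033951806)*sqrt(2469).
List the singular points by increasing real part (a conjugate pair: the negative imaginary part first).


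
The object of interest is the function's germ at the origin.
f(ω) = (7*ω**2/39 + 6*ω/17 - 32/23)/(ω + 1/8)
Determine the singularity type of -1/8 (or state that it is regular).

The point is a pole of order 1.

The denominator factor ω + 1/8 vanishes at -1/8 and appears to the power 1; the numerator there equals -1398143/975936, nonzero, and no other factor vanishes.
Hence a pole whose order is the multiplicity, 1.


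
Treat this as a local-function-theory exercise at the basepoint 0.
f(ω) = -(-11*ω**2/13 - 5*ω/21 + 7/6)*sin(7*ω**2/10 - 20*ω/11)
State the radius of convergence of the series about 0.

The factor -sin(7*ω**2/10 - 20*ω/11) is entire and contributes no finite singular point.
The polynomial part has no poles.
No finite singular points: the Taylor series at 0 converges everywhere.

The radius of convergence is infinite.


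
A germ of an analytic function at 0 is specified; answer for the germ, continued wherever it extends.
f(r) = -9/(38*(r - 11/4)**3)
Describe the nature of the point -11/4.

Denominator factors: r - 11/4 = -11/2 at r = -11/4 — none vanishes.
So the germ continues analytically to -11/4.

The point is a regular point.


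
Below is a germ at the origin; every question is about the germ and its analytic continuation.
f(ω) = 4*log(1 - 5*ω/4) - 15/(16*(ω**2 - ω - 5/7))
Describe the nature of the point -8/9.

Denominator factors: ω**2 - ω - 5/7 = 547/567 at ω = -8/9 — none vanishes.
Branch term log(1 - ω/(4/5)): argument at -8/9 is 19/9, nonzero, so -8/9 is not its branch point (a point on a principal cut is still regular for the continued germ).
So the germ continues analytically to -8/9.

The point is a regular point.


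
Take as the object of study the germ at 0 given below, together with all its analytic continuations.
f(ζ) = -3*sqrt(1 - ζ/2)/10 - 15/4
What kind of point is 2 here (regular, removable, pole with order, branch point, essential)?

The point is an algebraic (square-root) branch point.

The term (-3/10)*sqrt(1 - ζ/(2)) has argument 1 - 2/(2) = 0 at 2: a square-root (algebraic, two-sheeted) branch point; the remaining terms are analytic or single-valued there.


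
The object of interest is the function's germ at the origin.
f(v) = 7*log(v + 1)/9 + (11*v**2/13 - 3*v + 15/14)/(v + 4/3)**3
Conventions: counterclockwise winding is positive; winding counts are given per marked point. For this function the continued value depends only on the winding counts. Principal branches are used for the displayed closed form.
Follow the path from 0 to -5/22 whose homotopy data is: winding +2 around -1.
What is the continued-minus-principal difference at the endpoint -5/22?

Continued minus principal equals (28/9)*pi*i.

The rational part is single-valued and drops out of the difference; each branch term changes only by its own monodromy.
(7/9)*log(1 - v/(-1)): each positive loop around -1 adds 2*pi*i to the log, so winding +2 contributes (7/9)*(2)*2*pi*i = (28/9)*pi*i.
Summing the contributions at v = -5/22 gives (28/9)*pi*i.


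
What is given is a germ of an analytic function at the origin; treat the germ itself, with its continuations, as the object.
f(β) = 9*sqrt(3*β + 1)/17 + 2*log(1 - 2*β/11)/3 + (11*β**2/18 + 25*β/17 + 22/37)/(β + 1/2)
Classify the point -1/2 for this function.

The denominator factor β + 1/2 vanishes at -1/2 and appears to the power 1; the numerator there equals 547/45288, nonzero, and no other factor vanishes.
The branch terms are analytic at this point.
Hence a pole whose order is the multiplicity, 1.

The point is a pole of order 1.


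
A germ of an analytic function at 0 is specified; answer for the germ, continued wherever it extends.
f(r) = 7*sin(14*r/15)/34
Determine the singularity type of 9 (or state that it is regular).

The point is a regular point.

There is no denominator, hence no pole anywhere.
The factor -sin(14*r/15) is entire.
So the germ continues analytically to 9.


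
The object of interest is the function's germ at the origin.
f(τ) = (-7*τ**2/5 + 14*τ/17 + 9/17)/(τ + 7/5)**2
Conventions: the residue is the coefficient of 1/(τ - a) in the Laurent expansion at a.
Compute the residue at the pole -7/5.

The residue is 2016/425.

At the order-2 pole -7/5 set g(τ) = (τ - (-7/5))^2*f(τ) = -7*τ**2/5 + 14*τ/17 + 9/17.
Order-2 pole: residue = g'(a); g'(-7/5) = 2016/425, so the residue is 2016/425.


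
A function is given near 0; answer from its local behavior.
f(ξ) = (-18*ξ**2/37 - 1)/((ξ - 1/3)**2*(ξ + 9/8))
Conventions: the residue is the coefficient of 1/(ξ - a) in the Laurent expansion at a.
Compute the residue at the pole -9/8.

At the order-1 pole -9/8 set g(ξ) = (ξ - (-9/8))*f(ξ) = (-18*ξ**2/37 - 1)/(ξ - 1/3)**2.
Simple pole: residue = g(a) at a = -9/8, which is -34434/45325.

The residue is -34434/45325.


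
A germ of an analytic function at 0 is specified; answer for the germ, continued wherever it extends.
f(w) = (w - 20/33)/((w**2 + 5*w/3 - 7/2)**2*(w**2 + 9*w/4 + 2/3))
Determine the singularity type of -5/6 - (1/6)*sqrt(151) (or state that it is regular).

The point is a pole of order 2.

The denominator factor w**2 + 5*w/3 - 7/2 vanishes at -5/6 - (1/6)*sqrt(151) and appears to the power 2; the numerator there equals -95/66 - (1/6)*sqrt(151), nonzero, and no other factor vanishes.
Hence a pole whose order is the multiplicity, 2.


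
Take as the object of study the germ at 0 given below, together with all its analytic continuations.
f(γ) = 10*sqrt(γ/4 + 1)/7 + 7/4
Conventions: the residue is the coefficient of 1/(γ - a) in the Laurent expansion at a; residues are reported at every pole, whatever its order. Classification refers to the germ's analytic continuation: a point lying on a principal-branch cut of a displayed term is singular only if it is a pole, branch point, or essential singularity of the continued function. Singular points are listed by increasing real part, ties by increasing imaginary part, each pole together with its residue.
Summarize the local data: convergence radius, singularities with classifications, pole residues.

Radius of convergence at 0: 4.
At -4: an algebraic (square-root) branch point.

Branch term (10/7)*sqrt(1 - γ/(-4)): its argument vanishes at γ = -4, a square-root branch point, modulus 4.
The radius of convergence is the smallest modulus among the singular points: 4.


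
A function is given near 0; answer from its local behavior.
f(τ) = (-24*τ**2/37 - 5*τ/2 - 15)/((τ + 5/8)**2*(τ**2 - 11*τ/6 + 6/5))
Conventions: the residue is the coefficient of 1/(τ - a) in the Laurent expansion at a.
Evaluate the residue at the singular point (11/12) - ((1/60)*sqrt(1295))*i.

The residue is (21582000/6901129) - ((218961648/1787392411)*sqrt(1295))*i.

The factor τ**2 - 11*τ/6 + 6/5 splits as (τ - a)(τ - a') with a = (11/12) - ((1/60)*sqrt(1295))*i, a' = (11/12) + ((1/60)*sqrt(1295))*i. At the order-1 pole a set g(τ) = (τ - a)*f(τ) = [(-24*τ**2/37 - 5*τ/2 - 15)/(τ + 5/8)**2] / (τ - a').
Simple pole: residue = g(a) at a = (11/12) - ((1/60)*sqrt(1295))*i, which is (21582000/6901129) - ((218961648/1787392411)*sqrt(1295))*i.


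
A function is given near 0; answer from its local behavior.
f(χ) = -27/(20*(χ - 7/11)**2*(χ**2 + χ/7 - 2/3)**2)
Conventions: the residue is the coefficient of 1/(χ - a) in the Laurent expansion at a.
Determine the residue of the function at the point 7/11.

The residue is -12797273511/16682960.

At the order-2 pole 7/11 set g(χ) = (χ - (7/11))^2*f(χ) = -27/(20*(χ**2 + χ/7 - 2/3)**2).
Order-2 pole: residue = g'(a); g'(7/11) = -12797273511/16682960, so the residue is -12797273511/16682960.


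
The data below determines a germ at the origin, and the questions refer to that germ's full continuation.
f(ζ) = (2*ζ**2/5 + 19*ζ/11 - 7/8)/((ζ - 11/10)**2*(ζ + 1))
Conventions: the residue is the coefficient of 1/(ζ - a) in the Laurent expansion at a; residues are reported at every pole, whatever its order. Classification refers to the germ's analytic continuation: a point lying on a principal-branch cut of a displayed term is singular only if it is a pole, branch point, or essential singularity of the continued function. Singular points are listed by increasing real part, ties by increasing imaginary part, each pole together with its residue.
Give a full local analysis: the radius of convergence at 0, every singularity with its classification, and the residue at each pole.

Denominator factor (ζ + 1): pole of order 1 at -1, modulus 1.
Denominator factor (ζ - 11/10)^2: pole of order 2 at 11/10, modulus 11/10.
The radius of convergence is the smallest modulus among the singular points: 1.
At the order-1 pole -1 set g(ζ) = (ζ - (-1))*f(ζ) = (2*ζ**2/5 + 19*ζ/11 - 7/8)/(ζ - 11/10)**2.
Simple pole: residue = g(a) at a = -1, which is -1615/3234.
At the order-2 pole 11/10 set g(ζ) = (ζ - (11/10))^2*f(ζ) = (2*ζ**2/5 + 19*ζ/11 - 7/8)/(ζ + 1).
Order-2 pole: residue = g'(a); g'(11/10) = 14543/16170, so the residue is 14543/16170.
List the singular points by increasing real part (a conjugate pair: the negative imaginary part first).

Radius of convergence at 0: 1.
At -1: a pole of order 1; residue -1615/3234.
At 11/10: a pole of order 2; residue 14543/16170.


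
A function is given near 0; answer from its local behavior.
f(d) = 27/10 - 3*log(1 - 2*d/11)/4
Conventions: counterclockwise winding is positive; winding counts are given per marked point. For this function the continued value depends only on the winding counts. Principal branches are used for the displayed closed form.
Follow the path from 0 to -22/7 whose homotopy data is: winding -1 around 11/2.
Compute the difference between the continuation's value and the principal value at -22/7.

The rational part is single-valued and drops out of the difference; each branch term changes only by its own monodromy.
(-3/4)*log(1 - d/(11/2)): each positive loop around 11/2 adds 2*pi*i to the log, so winding -1 contributes (-3/4)*(-1)*2*pi*i = (3/2)*pi*i.
Summing the contributions at d = -22/7 gives (3/2)*pi*i.

Continued minus principal equals (3/2)*pi*i.


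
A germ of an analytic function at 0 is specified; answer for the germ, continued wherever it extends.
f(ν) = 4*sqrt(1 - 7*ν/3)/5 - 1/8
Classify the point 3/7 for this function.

The term (4/5)*sqrt(1 - ν/(3/7)) has argument 1 - 3/7/(3/7) = 0 at 3/7: a square-root (algebraic, two-sheeted) branch point; the remaining terms are analytic or single-valued there.

The point is an algebraic (square-root) branch point.


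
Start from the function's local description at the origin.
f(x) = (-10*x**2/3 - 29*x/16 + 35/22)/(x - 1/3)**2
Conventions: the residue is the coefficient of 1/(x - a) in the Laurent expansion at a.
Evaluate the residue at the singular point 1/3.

The residue is -581/144.

At the order-2 pole 1/3 set g(x) = (x - (1/3))^2*f(x) = -10*x**2/3 - 29*x/16 + 35/22.
Order-2 pole: residue = g'(a); g'(1/3) = -581/144, so the residue is -581/144.


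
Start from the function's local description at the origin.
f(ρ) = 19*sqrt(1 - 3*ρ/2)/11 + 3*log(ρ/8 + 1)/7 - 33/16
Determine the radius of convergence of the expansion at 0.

The radius of convergence is 2/3.

Branch term (19/11)*sqrt(1 - ρ/(2/3)): its argument vanishes at ρ = 2/3, a square-root branch point, modulus 2/3.
Branch term (3/7)*log(1 - ρ/(-8)): its argument vanishes at ρ = -8, a logarithmic branch point, modulus 8.
The radius of convergence is the smallest modulus among the singular points: 2/3.


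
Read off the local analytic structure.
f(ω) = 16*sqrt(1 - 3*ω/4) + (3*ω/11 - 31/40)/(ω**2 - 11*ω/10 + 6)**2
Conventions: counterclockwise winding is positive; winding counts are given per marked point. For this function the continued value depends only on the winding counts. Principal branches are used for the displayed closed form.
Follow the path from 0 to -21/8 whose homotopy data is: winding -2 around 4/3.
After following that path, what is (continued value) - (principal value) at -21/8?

Continued minus principal equals 0.

The rational part is single-valued and drops out of the difference; each branch term changes only by its own monodromy.
(16)*sqrt(1 - ω/(4/3)): winding -2 is even, the square root returns to the same sheet, contribution 0.
Summing the contributions at ω = -21/8 gives 0.


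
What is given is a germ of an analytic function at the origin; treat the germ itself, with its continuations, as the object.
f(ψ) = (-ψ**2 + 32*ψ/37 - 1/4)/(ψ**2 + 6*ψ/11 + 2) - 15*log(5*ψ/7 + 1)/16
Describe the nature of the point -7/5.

The point is a logarithmic branch point.

The term (-15/16)*log(1 - ψ/(-7/5)) has argument 1 - -7/5/(-7/5) = 0 at -7/5: a logarithmic (infinitely-sheeted) branch point; the remaining terms are analytic or single-valued there.


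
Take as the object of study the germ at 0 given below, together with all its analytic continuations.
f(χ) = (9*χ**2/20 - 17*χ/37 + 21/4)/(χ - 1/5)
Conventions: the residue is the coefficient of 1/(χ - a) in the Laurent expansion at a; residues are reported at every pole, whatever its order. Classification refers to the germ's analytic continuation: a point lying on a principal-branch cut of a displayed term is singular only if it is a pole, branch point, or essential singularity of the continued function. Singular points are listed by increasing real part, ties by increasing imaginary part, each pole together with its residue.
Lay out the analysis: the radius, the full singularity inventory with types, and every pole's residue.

Radius of convergence at 0: 1/5.
At 1/5: a pole of order 1; residue 47879/9250.

Denominator factor (χ - 1/5): pole of order 1 at 1/5, modulus 1/5.
The radius of convergence is the smallest modulus among the singular points: 1/5.
At the order-1 pole 1/5 set g(χ) = (χ - (1/5))*f(χ) = 9*χ**2/20 - 17*χ/37 + 21/4.
Simple pole: residue = g(a) at a = 1/5, which is 47879/9250.


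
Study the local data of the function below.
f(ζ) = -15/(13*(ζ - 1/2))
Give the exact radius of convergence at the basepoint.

The radius of convergence is 1/2.

Denominator factor (ζ - 1/2): pole of order 1 at 1/2, modulus 1/2.
The radius of convergence is the smallest modulus among the singular points: 1/2.


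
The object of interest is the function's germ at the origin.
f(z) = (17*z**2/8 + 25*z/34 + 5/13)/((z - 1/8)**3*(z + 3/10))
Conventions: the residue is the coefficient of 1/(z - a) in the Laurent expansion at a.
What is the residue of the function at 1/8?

The residue is 5025040/1085773.

At the order-3 pole 1/8 set g(z) = (z - (1/8))^3*f(z) = (17*z**2/8 + 25*z/34 + 5/13)/(z + 3/10).
Order-3 pole: residue = g''(a)/2; g''(1/8) = 10050080/1085773, so the residue is 5025040/1085773.


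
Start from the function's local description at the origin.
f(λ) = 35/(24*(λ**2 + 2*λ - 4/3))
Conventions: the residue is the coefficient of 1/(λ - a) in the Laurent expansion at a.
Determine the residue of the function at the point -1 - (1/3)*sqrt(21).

The factor λ**2 + 2*λ - 4/3 splits as (λ - a)(λ - a') with a = -1 - (1/3)*sqrt(21), a' = -1 + (1/3)*sqrt(21). At the order-1 pole a set g(λ) = (λ - a)*f(λ) = [35/24] / (λ - a').
Simple pole: residue = g(a) at a = -1 - (1/3)*sqrt(21), which is -(5/48)*sqrt(21).

The residue is -(5/48)*sqrt(21).


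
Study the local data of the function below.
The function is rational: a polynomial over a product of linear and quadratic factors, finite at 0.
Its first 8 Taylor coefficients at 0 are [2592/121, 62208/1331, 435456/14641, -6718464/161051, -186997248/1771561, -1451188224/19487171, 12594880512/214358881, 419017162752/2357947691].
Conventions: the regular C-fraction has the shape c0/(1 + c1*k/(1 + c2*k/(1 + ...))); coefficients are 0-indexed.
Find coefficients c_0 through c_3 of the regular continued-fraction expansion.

The regular C-fraction coefficients are [2592/121, -24/11, 17/11, -157/187].

Taylor coefficients (read off): a_0 = 2592/121, a_1 = 62208/1331, a_2 = 435456/14641, a_3 = -6718464/161051.
c0 = a_0 = 2592/121. Peel one level at a time: if S = 1 + c*k/S' with S'(0) = 1, then c is the k-coefficient of S and S' = c*k/(S - 1).
S_1 = c0/f = 1 + (-24/11)*k + (408/121)*k^2 + ...; c1 = -24/11.
S_2 = c1*k/(S_1 - 1) = 1 + (17/11)*k + (157/121)*k^2 + ...; c2 = 17/11.
S_3 = c2*k/(S_2 - 1) = 1 + (-157/187)*k + ...; c3 = -157/187.


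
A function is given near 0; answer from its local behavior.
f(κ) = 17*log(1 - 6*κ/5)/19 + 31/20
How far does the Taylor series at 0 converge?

The radius of convergence is 5/6.

Branch term (17/19)*log(1 - κ/(5/6)): its argument vanishes at κ = 5/6, a logarithmic branch point, modulus 5/6.
The radius of convergence is the smallest modulus among the singular points: 5/6.


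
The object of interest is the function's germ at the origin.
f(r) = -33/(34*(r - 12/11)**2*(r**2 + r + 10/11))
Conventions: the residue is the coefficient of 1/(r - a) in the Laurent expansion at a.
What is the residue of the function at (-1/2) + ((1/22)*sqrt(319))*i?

The factor r**2 + r + 10/11 splits as (r - a)(r - a') with a = (-1/2) + ((1/22)*sqrt(319))*i, a' = (-1/2) - ((1/22)*sqrt(319))*i. At the order-1 pole a set g(r) = (r - a)*f(r) = [-33/(34*(r - 12/11)**2)] / (r - a').
Simple pole: residue = g(a) at a = (-1/2) + ((1/22)*sqrt(319))*i, which is (-1537305/10131728) + ((1808829/293820112)*sqrt(319))*i.

The residue is (-1537305/10131728) + ((1808829/293820112)*sqrt(319))*i.


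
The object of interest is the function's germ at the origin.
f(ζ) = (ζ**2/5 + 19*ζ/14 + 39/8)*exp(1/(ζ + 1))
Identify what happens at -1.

The exponent 1/(ζ - (-1)) has a pole at -1, so exp(1/(ζ - (-1))) takes every nonzero value near it: an essential singularity (not a pole of any order).

The point is an essential singularity.


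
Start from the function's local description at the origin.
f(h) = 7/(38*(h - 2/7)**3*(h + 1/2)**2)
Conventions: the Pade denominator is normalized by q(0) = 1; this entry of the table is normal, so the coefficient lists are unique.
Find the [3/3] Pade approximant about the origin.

Taylor coefficients needed (expand at 0): a_0 = -2401/76, a_1 = -31213/152, a_2 = -208887/152, a_3 = -2196915/304, a_4 = -44636991/1216, a_5 = -420028539/2432, a_6 = -958721701/1216.
Write the denominator as Q(h) = 1 + q1*h + q2*h^2 + q3*h^3. Requiring Q*f - P = O(h^7) with deg P <= 3 kills the coefficients of h^4..h^6 in Q*f:
  h^4: a_4 + q1*a_3 + q2*a_2 + q3*a_1 = 0, i.e. -44636991/1216 + (-2196915/304)*q1 + (-208887/152)*q2 + (-31213/152)*q3 = 0.
  h^5: a_5 + q1*a_4 + q2*a_3 + q3*a_2 = 0, i.e. -420028539/2432 + (-44636991/1216)*q1 + (-2196915/304)*q2 + (-208887/152)*q3 = 0.
  h^6: a_6 + q1*a_5 + q2*a_4 + q3*a_3 = 0, i.e. -958721701/1216 + (-420028539/2432)*q1 + (-44636991/1216)*q2 + (-2196915/304)*q3 = 0.
Solving this linear system: q1 = -917617/161754, q2 = -1122025/323508, q3 = 9509927/215672.
The numerator is Q*f truncated at degree 3: P0 = a_0 = -2401/76; P1 = a_1 + q1*a_0 = -40151923/1536663; P2 = a_2 + q1*a_1 + q2*a_0 = -153296647/1536663; P3 = a_3 + q1*a_2 + q2*a_1 + q3*a_0 = -171296944/1536663.

The Pade approximant has numerator coefficients [-2401/76, -40151923/1536663, -153296647/1536663, -171296944/1536663]; denominator coefficients [1, -917617/161754, -1122025/323508, 9509927/215672].


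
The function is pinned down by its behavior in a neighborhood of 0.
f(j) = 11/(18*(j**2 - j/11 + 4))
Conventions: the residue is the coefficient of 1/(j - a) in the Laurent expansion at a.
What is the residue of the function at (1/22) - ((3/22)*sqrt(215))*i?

The residue is ((121/11610)*sqrt(215))*i.

The factor j**2 - j/11 + 4 splits as (j - a)(j - a') with a = (1/22) - ((3/22)*sqrt(215))*i, a' = (1/22) + ((3/22)*sqrt(215))*i. At the order-1 pole a set g(j) = (j - a)*f(j) = [11/18] / (j - a').
Simple pole: residue = g(a) at a = (1/22) - ((3/22)*sqrt(215))*i, which is ((121/11610)*sqrt(215))*i.


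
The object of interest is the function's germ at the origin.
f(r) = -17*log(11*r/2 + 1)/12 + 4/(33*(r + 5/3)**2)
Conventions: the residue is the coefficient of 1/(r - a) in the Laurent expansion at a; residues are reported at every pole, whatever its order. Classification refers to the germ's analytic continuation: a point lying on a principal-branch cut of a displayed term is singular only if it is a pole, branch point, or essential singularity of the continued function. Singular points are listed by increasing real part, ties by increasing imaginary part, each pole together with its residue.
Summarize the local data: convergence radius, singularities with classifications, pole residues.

Radius of convergence at 0: 2/11.
At -5/3: a pole of order 2; residue 0.
At -2/11: a logarithmic branch point.

Denominator factor (r + 5/3)^2: pole of order 2 at -5/3, modulus 5/3.
Branch term (-17/12)*log(1 - r/(-2/11)): its argument vanishes at r = -2/11, a logarithmic branch point, modulus 2/11.
The radius of convergence is the smallest modulus among the singular points: 2/11.
The branch term is analytic at -5/3 and contributes nothing to the residue; only the rational part matters.
At the order-2 pole -5/3 set g(r) = (r - (-5/3))^2*(rational part) = 4/33.
Order-2 pole: residue = g'(a); g'(-5/3) = 0, so the residue is 0.
List the singular points by increasing real part (a conjugate pair: the negative imaginary part first).


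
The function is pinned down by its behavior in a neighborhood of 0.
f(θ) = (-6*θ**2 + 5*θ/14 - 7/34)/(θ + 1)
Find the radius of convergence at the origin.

Denominator factor (θ + 1): pole of order 1 at -1, modulus 1.
The radius of convergence is the smallest modulus among the singular points: 1.

The radius of convergence is 1.


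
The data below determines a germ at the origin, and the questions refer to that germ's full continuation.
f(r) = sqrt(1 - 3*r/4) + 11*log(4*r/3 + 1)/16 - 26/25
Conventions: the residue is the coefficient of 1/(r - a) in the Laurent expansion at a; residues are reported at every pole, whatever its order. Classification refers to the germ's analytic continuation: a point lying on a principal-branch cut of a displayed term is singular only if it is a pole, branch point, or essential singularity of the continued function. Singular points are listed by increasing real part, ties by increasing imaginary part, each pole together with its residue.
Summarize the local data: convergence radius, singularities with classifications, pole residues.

Branch term (11/16)*log(1 - r/(-3/4)): its argument vanishes at r = -3/4, a logarithmic branch point, modulus 3/4.
Branch term (1)*sqrt(1 - r/(4/3)): its argument vanishes at r = 4/3, a square-root branch point, modulus 4/3.
The radius of convergence is the smallest modulus among the singular points: 3/4.
List the singular points by increasing real part (a conjugate pair: the negative imaginary part first).

Radius of convergence at 0: 3/4.
At -3/4: a logarithmic branch point.
At 4/3: an algebraic (square-root) branch point.


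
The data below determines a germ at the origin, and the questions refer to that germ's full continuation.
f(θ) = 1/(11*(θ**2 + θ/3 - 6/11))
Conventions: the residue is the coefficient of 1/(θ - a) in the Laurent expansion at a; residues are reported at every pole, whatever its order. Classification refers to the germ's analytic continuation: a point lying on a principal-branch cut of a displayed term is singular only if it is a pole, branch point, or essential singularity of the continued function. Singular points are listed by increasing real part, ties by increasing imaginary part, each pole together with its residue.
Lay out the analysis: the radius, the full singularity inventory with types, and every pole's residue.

Radius of convergence at 0: -1/6 + (1/66)*sqrt(2497).
At -1/6 - (1/66)*sqrt(2497): a pole of order 1; residue -(3/2497)*sqrt(2497).
At -1/6 + (1/66)*sqrt(2497): a pole of order 1; residue (3/2497)*sqrt(2497).

Denominator factor (θ**2 + θ/3 - 6/11): discriminant 227/99, real irrational roots -1/6 + (1/66)*sqrt(2497) and -1/6 - (1/66)*sqrt(2497); poles of order 1, moduli -1/6 + (1/66)*sqrt(2497) and 1/6 + (1/66)*sqrt(2497).
The radius of convergence is the smallest modulus among the singular points: -1/6 + (1/66)*sqrt(2497).
The factor θ**2 + θ/3 - 6/11 splits as (θ - a)(θ - a') with a = -1/6 - (1/66)*sqrt(2497), a' = -1/6 + (1/66)*sqrt(2497). At the order-1 pole a set g(θ) = (θ - a)*f(θ) = [1/11] / (θ - a').
Simple pole: residue = g(a) at a = -1/6 - (1/66)*sqrt(2497), which is -(3/2497)*sqrt(2497).
The factor θ**2 + θ/3 - 6/11 splits as (θ - a)(θ - a') with a = -1/6 + (1/66)*sqrt(2497), a' = -1/6 - (1/66)*sqrt(2497). At the order-1 pole a set g(θ) = (θ - a)*f(θ) = [1/11] / (θ - a').
Simple pole: residue = g(a) at a = -1/6 + (1/66)*sqrt(2497), which is (3/2497)*sqrt(2497).
List the singular points by increasing real part (a conjugate pair: the negative imaginary part first).


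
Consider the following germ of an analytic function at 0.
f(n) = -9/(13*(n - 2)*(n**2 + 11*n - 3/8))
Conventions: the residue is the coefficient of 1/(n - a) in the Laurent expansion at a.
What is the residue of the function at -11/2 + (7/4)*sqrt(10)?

The residue is 36/2665 + (108/18655)*sqrt(10).

The factor n**2 + 11*n - 3/8 splits as (n - a)(n - a') with a = -11/2 + (7/4)*sqrt(10), a' = -11/2 - (7/4)*sqrt(10). At the order-1 pole a set g(n) = (n - a)*f(n) = [-9/(13*(n - 2))] / (n - a').
Simple pole: residue = g(a) at a = -11/2 + (7/4)*sqrt(10), which is 36/2665 + (108/18655)*sqrt(10).


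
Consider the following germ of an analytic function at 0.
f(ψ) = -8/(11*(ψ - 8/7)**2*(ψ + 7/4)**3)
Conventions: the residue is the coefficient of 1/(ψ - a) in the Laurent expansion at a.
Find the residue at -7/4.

At the order-3 pole -7/4 set g(ψ) = (ψ - (-7/4))^3*f(ψ) = -8/(11*(ψ - 8/7)**2).
Order-3 pole: residue = g''(a)/2; g''(-7/4) = -9834496/157837977, so the residue is -4917248/157837977.

The residue is -4917248/157837977.


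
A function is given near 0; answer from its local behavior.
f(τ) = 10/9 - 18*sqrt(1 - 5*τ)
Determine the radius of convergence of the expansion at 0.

Branch term (-18)*sqrt(1 - τ/(1/5)): its argument vanishes at τ = 1/5, a square-root branch point, modulus 1/5.
The radius of convergence is the smallest modulus among the singular points: 1/5.

The radius of convergence is 1/5.


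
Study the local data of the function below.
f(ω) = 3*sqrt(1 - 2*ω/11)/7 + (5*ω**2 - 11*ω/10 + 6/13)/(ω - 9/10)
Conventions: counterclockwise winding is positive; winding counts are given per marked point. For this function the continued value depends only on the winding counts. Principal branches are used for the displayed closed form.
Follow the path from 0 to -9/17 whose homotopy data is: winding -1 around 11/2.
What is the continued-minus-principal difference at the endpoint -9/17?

The rational part is single-valued and drops out of the difference; each branch term changes only by its own monodromy.
(3/7)*sqrt(1 - ω/(11/2)): winding -1 is odd, the square root flips sign, contributing -2*(3/7)*sqrt(1 - (-9/17)/(11/2)) = -2*(3/7)*sqrt(205/187) = -(6/1309)*sqrt(38335).
Summing the contributions at ω = -9/17 gives -(6/1309)*sqrt(38335).

Continued minus principal equals -(6/1309)*sqrt(38335).


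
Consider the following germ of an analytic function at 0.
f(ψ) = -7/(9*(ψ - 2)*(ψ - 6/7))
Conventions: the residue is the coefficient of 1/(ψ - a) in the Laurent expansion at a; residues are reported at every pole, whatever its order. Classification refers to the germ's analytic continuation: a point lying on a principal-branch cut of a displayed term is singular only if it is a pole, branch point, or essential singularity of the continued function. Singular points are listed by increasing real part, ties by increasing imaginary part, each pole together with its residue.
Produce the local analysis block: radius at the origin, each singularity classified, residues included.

Denominator factor (ψ - 2): pole of order 1 at 2, modulus 2.
Denominator factor (ψ - 6/7): pole of order 1 at 6/7, modulus 6/7.
The radius of convergence is the smallest modulus among the singular points: 6/7.
At the order-1 pole 6/7 set g(ψ) = (ψ - (6/7))*f(ψ) = -7/(9*(ψ - 2)).
Simple pole: residue = g(a) at a = 6/7, which is 49/72.
At the order-1 pole 2 set g(ψ) = (ψ - (2))*f(ψ) = -7/(9*(ψ - 6/7)).
Simple pole: residue = g(a) at a = 2, which is -49/72.
List the singular points by increasing real part (a conjugate pair: the negative imaginary part first).

Radius of convergence at 0: 6/7.
At 6/7: a pole of order 1; residue 49/72.
At 2: a pole of order 1; residue -49/72.


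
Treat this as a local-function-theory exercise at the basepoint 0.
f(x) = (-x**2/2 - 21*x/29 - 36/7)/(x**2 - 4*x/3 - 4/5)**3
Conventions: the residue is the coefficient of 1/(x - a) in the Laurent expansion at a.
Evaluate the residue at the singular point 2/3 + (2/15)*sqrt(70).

The residue is -(1304235/17825024)*sqrt(70).

The factor x**2 - 4*x/3 - 4/5 splits as (x - a)(x - a') with a = 2/3 + (2/15)*sqrt(70), a' = 2/3 - (2/15)*sqrt(70). At the order-3 pole a set g(x) = (x - a)^3*f(x) = [-x**2/2 - 21*x/29 - 36/7] / (x - a')^3.
Order-3 pole: residue = g''(a)/2; g''(2/3 + (2/15)*sqrt(70)) = -(1304235/8912512)*sqrt(70), so the residue is -(1304235/17825024)*sqrt(70).


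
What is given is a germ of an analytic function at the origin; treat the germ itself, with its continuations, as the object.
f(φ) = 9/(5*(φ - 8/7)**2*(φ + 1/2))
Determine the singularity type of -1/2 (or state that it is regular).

The denominator factor φ + 1/2 vanishes at -1/2 and appears to the power 1; the numerator there equals 9/5, nonzero, and no other factor vanishes.
Hence a pole whose order is the multiplicity, 1.

The point is a pole of order 1.


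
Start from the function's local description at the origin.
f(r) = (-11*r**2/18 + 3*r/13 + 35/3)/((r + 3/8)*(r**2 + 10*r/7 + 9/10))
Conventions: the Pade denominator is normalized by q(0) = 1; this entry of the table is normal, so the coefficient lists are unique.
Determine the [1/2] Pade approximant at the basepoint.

Taylor coefficients needed (expand at 0): a_0 = 2800/81, a_1 = -1387120/9477, a_2 = 37196440/85293, a_3 = -6316040320/5373459.
Write the denominator as Q(r) = 1 + q1*r + q2*r^2. Requiring Q*f - P = O(r^4) with deg P <= 1 kills the coefficients of r^2..r^3 in Q*f:
  r^2: a_2 + q1*a_1 + q2*a_0 = 0, i.e. 37196440/85293 + (-1387120/9477)*q1 + (2800/81)*q2 = 0.
  r^3: a_3 + q1*a_2 + q2*a_1 = 0, i.e. -6316040320/5373459 + (37196440/85293)*q1 + (-1387120/9477)*q2 = 0.
Solving this linear system: q1 = 1953387103/534517011, q2 = 1309410703/458157438.
The numerator is Q*f truncated at degree 1: P0 = a_0 = 2800/81; P1 = a_1 + q1*a_0 = -179029314560/8934070041.

The Pade approximant has numerator coefficients [2800/81, -179029314560/8934070041]; denominator coefficients [1, 1953387103/534517011, 1309410703/458157438].


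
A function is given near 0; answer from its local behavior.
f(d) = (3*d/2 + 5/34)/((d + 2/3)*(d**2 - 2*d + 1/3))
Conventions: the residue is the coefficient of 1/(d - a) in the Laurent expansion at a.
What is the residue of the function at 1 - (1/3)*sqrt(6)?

The factor d**2 - 2*d + 1/3 splits as (d - a)(d - a') with a = 1 - (1/3)*sqrt(6), a' = 1 + (1/3)*sqrt(6). At the order-1 pole a set g(d) = (d - a)*f(d) = [(3*d/2 + 5/34)/(d + 2/3)] / (d - a').
Simple pole: residue = g(a) at a = 1 - (1/3)*sqrt(6), which is 261/1292 - (267/1292)*sqrt(6).

The residue is 261/1292 - (267/1292)*sqrt(6).


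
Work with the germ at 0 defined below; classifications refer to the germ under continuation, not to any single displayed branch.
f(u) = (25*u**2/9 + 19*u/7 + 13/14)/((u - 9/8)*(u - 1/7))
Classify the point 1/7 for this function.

The denominator factor u - 1/7 vanishes at 1/7 and appears to the power 1; the numerator there equals 173/126, nonzero, and no other factor vanishes.
Hence a pole whose order is the multiplicity, 1.

The point is a pole of order 1.


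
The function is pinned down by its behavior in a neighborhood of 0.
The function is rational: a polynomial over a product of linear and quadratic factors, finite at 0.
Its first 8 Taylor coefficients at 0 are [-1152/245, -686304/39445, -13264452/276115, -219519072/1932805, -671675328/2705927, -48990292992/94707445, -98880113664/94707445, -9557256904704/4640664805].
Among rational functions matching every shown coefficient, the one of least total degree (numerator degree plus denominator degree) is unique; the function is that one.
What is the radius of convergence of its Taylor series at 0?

No rational of total degree below 4 reproduces all 8 coefficients; solving the [2/2] Pade equations on them gives f(ψ) = (-3*ψ**2/4 - 10*ψ/23 - 8/5)/(ψ - 7/12)**2, whose expansion matches every shown term.
Denominator factor (ψ - 7/12)^2: pole of order 2 at 7/12, modulus 7/12.
The radius of convergence is the smallest modulus among the singular points: 7/12.

The radius of convergence is 7/12.
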